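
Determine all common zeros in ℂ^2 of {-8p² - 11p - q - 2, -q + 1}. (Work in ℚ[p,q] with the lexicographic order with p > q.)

{(-1, 1), (-3/8, 1)}

Compute a lex Gröbner basis by Buchberger's algorithm.
f_1 = -8p² - 11p - q - 2, LT = p².
f_2 = -q + 1, LT = q.

The S-polynomials (S(f_1,f_2)) all reduce to 0 modulo the current basis, so we have a Gröbner basis.
Inter-reduce: drop elements whose leading term is divisible by another's, tail-reduce, and make monic.
Reduced Gröbner basis: {p² + 11/8p + ⅜, q - 1}.

Since the basis is lex-ordered, q - 1 is univariate in q. Its roots are {1}. Back-substituting each root into the other basis elements fixes the other coordinates.
  q = 1: the earlier basis element becomes p² + 11/8p + ⅜ = 0, giving p = -1, -3/8 — points (-1, 1), (-3/8, 1).
Check: every point annihilates each of the original generators.
This is the nonlinear analogue of row-reducing a linear system.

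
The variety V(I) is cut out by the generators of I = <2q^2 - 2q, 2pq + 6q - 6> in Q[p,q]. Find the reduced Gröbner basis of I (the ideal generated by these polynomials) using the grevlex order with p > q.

f_1 = 2q^2 - 2q, LT = q^2.
f_2 = 2pq + 6q - 6, LT = pq.

S(f_1,f_2): lcm = pq^2. S = -pq - 3q^2 + 3q.
  reduce S modulo (f_1, f_2):
  remainder 3q - 3 ≠ 0; add g_3 = 3q - 3 to the basis.

S(f_2,g_3): lcm = pq. S = p + 3q - 3.
  reduce S modulo (f_1, f_2, g_3):
  remainder p ≠ 0; add g_4 = p to the basis.

The other S-polynomials (S(f_1,g_3), S(f_1,g_4), S(f_2,g_4), S(g_3,g_4)) all reduce to 0 modulo the current basis, so we have a Gröbner basis.
Inter-reduce: drop elements whose leading term is divisible by another's, tail-reduce, and make monic.

G = {p, q - 1}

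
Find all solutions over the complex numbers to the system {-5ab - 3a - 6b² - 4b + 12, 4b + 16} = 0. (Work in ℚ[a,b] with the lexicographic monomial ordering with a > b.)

Compute a lex Gröbner basis by Buchberger's algorithm.
f_1 = -5ab - 3a - 6b² - 4b + 12, LT = ab.
f_2 = 4b + 16, LT = b.

S(f_1,f_2): lcm = ab. S = -17/5a + 6/5b² + ⅘b - 12/5.
  reduce S modulo (f_1, f_2):
  remainder -17/5a + 68/5 ≠ 0; add h_3 = -17/5a + 68/5 to the basis.

The other S-polynomials (S(f_1,h_3), S(f_2,h_3)) all reduce to 0 modulo the current basis, so we have a Gröbner basis.
Inter-reduce: drop elements whose leading term is divisible by another's, tail-reduce, and make monic.
Reduced Gröbner basis: {a - 4, b + 4}.

From the last basis element, b + 4 = 0, so b takes values in {-4}. Each choice, substituted upward through the basis, yields the corresponding point(s) of the solution set.
  b = -4: the earlier basis element becomes a - 4 = 0, giving a = 4 — point (4, -4).

{(4, -4)}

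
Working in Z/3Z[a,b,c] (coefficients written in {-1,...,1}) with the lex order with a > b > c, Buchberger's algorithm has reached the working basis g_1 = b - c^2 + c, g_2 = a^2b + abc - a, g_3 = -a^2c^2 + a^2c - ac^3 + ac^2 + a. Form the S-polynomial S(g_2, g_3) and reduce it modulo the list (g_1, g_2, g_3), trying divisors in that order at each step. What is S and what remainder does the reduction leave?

lcm(LM(g_2), LM(g_3)) = a^2bc^2.
S = (lcm/LT(g_2))·g_2 − (lcm/LT(g_3))·g_3 = a^2bc + abc^2 + ab - ac^2.
Reduce S modulo (g_1, g_2, g_3) in that order:
  leading term a^2bc: subtract (a^2c)·g_1 from a^2bc + abc^2 + ab - ac^2 → a^2c^3 - a^2c^2 + abc^2 + ab - ac^2
  leading term a^2c^3: subtract (-c)·g_3 from a^2c^3 - a^2c^2 + abc^2 + ab - ac^2 → abc^2 + ab - ac^4 + ac^3 - ac^2 + ac
  leading term abc^2: subtract (ac^2)·g_1 from abc^2 + ab - ac^4 + ac^3 - ac^2 + ac → ab - ac^2 + ac
  leading term ab: subtract (a)·g_1 from ab - ac^2 + ac → 0
The remainder is 0, so this S-polynomial contributes no new basis element.

S(g_2, g_3) = a^2bc + abc^2 + ab - ac^2; remainder on division = 0.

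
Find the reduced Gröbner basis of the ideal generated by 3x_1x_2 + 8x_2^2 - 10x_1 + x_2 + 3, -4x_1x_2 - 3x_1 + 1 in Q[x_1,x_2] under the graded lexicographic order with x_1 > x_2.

G = {x_1^2 - 30/49x_1 - 8/49x_2 + 5/49, x_1x_2 + 3/4x_1 - 1/4, x_2^2 - 49/32x_1 + 1/8x_2 + 15/32}

f_1 = 3x_1x_2 + 8x_2^2 - 10x_1 + x_2 + 3, LT = x_1x_2.
f_2 = -4x_1x_2 - 3x_1 + 1, LT = x_1x_2.

S(f_1,f_2): lcm = x_1x_2. S = 8/3x_2^2 - 49/12x_1 + 1/3x_2 + 5/4.
  leading term x_2^2: no divisor's leading term divides it; move 8/3x_2^2 to the remainder.
  leading term x_1: no divisor's leading term divides it; move -49/12x_1 to the remainder.
  leading term x_2: no divisor's leading term divides it; move 1/3x_2 to the remainder.
  leading term 1: no divisor's leading term divides it; move 5/4 to the remainder.
  remainder 8/3x_2^2 - 49/12x_1 + 1/3x_2 + 5/4 ≠ 0; add g_3 = 8/3x_2^2 - 49/12x_1 + 1/3x_2 + 5/4 to the basis.

S(f_1,g_3): lcm = x_1x_2^2. S = 8/3x_2^3 + 49/32x_1^2 - 83/24x_1x_2 + 1/3x_2^2 - 15/32x_1 + x_2.
  leading term x_2^3: subtract (x_2)·g_3 from 8/3x_2^3 + 49/32x_1^2 - 83/24x_1x_2 + 1/3x_2^2 - 15/32x_1 + x_2 → 49/32x_1^2 + 5/8x_1x_2 - 15/32x_1 - 1/4x_2
  leading term x_1^2: no divisor's leading term divides it; move 49/32x_1^2 to the remainder.
  leading term x_1x_2: subtract (5/24)·f_1 from 5/8x_1x_2 - 15/32x_1 - 1/4x_2 → -5/3x_2^2 + 155/96x_1 - 11/24x_2 - 5/8
  leading term x_2^2: subtract (-5/8)·g_3 from -5/3x_2^2 + 155/96x_1 - 11/24x_2 - 5/8 → -15/16x_1 - 1/4x_2 + 5/32
  leading term x_1: no divisor's leading term divides it; move -15/16x_1 to the remainder.
  leading term x_2: no divisor's leading term divides it; move -1/4x_2 to the remainder.
  leading term 1: no divisor's leading term divides it; move 5/32 to the remainder.
  remainder 49/32x_1^2 - 15/16x_1 - 1/4x_2 + 5/32 ≠ 0; add g_4 = 49/32x_1^2 - 15/16x_1 - 1/4x_2 + 5/32 to the basis.

The other S-polynomials (S(f_2,g_3), S(f_1,g_4), S(f_2,g_4), S(g_3,g_4)) all reduce to 0 modulo the current basis, so we have a Gröbner basis.
Inter-reduce: drop elements whose leading term is divisible by another's, tail-reduce, and make monic.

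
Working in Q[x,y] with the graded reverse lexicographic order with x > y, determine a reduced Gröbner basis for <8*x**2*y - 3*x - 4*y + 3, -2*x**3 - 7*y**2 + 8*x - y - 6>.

G = {x**3 + 7/2*y**2 - 4*x + 1/2*y + 3, x**2*y - 3/8*x - 1/2*y + 3/8, y**3 + 3/28*x**2 - x*y + 1/7*y**2 - 3/28*x + 6/7*y}

f_1 = 8*x**2*y - 3*x - 4*y + 3, LT = x**2*y.
f_2 = -2*x**3 - 7*y**2 + 8*x - y - 6, LT = x**3.

S(f_1,f_2): lcm = x**3*y. S = -7/2*y**3 - 3/8*x**2 + 7/2*x*y - 1/2*y**2 + 3/8*x - 3*y.
  reduce S modulo (f_1, f_2):
  remainder -7/2*y**3 - 3/8*x**2 + 7/2*x*y - 1/2*y**2 + 3/8*x - 3*y ≠ 0; add g_3 = -7/2*y**3 - 3/8*x**2 + 7/2*x*y - 1/2*y**2 + 3/8*x - 3*y to the basis.

The other S-polynomials (S(f_1,g_3), S(f_2,g_3)) all reduce to 0 modulo the current basis, so we have a Gröbner basis.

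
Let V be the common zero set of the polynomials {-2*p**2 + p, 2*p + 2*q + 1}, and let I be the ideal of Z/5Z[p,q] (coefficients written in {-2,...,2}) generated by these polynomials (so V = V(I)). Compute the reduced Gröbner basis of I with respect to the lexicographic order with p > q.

G = {p + q - 2, q**2 - q - 2}

f_1 = -2*p**2 + p, LT = p**2.
f_2 = 2*p + 2*q + 1, LT = p.

S(f_1,f_2): lcm = p**2. S = -p*q - p.
  leading term p*q: subtract (2*q)·f_2 from -p*q - p → -p + q**2 - 2*q
  leading term p: subtract (2)·f_2 from -p + q**2 - 2*q → q**2 - q - 2
  leading term q**2: no divisor's leading term divides it; move q**2 to the remainder.
  leading term q: no divisor's leading term divides it; move -q to the remainder.
  leading term 1: no divisor's leading term divides it; move -2 to the remainder.
  remainder q**2 - q - 2 ≠ 0; add g_3 = q**2 - q - 2 to the basis.

The other S-polynomials (S(f_1,g_3), S(f_2,g_3)) all reduce to 0 modulo the current basis, so we have a Gröbner basis.
Inter-reduce: drop elements whose leading term is divisible by another's, tail-reduce, and make monic.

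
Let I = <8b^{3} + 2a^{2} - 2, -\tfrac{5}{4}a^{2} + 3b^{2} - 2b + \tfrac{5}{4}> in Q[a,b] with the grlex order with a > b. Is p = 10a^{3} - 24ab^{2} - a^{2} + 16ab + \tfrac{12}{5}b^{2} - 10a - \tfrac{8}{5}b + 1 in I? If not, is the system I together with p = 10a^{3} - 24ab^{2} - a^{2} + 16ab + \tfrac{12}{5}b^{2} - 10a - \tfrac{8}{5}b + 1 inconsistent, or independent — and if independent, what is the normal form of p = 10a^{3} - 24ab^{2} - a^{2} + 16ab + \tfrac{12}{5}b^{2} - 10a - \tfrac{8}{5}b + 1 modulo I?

10a^{3} - 24ab^{2} - a^{2} + 16ab + \tfrac{12}{5}b^{2} - 10a - \tfrac{8}{5}b + 1 lies in I (it reduces to 0).

First compute the reduced Gröbner basis of I by Buchberger's algorithm.
f_1 = 8b^{3} + 2a^{2} - 2, LT = b^{3}.
f_2 = -\tfrac{5}{4}a^{2} + 3b^{2} - 2b + \tfrac{5}{4}, LT = a^{2}.

The S-polynomials (S(f_1,f_2)) all reduce to 0 modulo the current basis, so we have a Gröbner basis.
Inter-reduce: drop elements whose leading term is divisible by another's, tail-reduce, and make monic.
Reduced Gröbner basis: {b^{3} + \tfrac{3}{5}b^{2} - \tfrac{2}{5}b, a^{2} - \tfrac{12}{5}b^{2} + \tfrac{8}{5}b - 1}.
Label its elements g_1 = b^{3} + \tfrac{3}{5}b^{2} - \tfrac{2}{5}b, g_2 = a^{2} - \tfrac{12}{5}b^{2} + \tfrac{8}{5}b - 1.

Reduce p = 10a^{3} - 24ab^{2} - a^{2} + 16ab + \tfrac{12}{5}b^{2} - 10a - \tfrac{8}{5}b + 1 modulo G:
  leading term a^{3}: subtract (10a)·g_2 from 10a^{3} - 24ab^{2} - a^{2} + 16ab + \tfrac{12}{5}b^{2} - 10a - \tfrac{8}{5}b + 1 → -a^{2} + \tfrac{12}{5}b^{2} - \tfrac{8}{5}b + 1
  leading term a^{2}: subtract (-1)·g_2 from -a^{2} + \tfrac{12}{5}b^{2} - \tfrac{8}{5}b + 1 → 0
  normal form = 0.
Since the normal form is 0, p ∈ I.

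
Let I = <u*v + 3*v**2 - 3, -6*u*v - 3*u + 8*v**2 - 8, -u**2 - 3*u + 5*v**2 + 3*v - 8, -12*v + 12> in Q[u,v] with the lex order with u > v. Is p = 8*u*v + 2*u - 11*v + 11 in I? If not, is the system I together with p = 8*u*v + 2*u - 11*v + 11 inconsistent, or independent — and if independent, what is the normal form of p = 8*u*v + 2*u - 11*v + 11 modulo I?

First compute the reduced Gröbner basis of I by Buchberger's algorithm.
f_1 = u*v + 3*v**2 - 3, LT = u*v.
f_2 = -6*u*v - 3*u + 8*v**2 - 8, LT = u*v.
f_3 = -u**2 - 3*u + 5*v**2 + 3*v - 8, LT = u**2.
f_4 = -12*v + 12, LT = v.

S(f_1,f_2): lcm = u*v. S = -1/2*u + 13/3*v**2 - 13/3.
  leading term u: no divisor's leading term divides it; move -1/2*u to the remainder.
  leading term v**2: subtract (-13/36*v)·f_4 from 13/3*v**2 - 13/3 → 13/3*v - 13/3
  leading term v: subtract (-13/36)·f_4 from 13/3*v - 13/3 → 0
  remainder -1/2*u ≠ 0; add h_5 = -1/2*u to the basis.

S(f_1,f_3): lcm = u**2*v. S = 3*u*v**2 - 3*u*v - 3*u + 5*v**3 + 3*v**2 - 8*v.
  leading term u*v**2: subtract (3*v)·f_1 from 3*u*v**2 - 3*u*v - 3*u + 5*v**3 + 3*v**2 - 8*v → -3*u*v - 3*u - 4*v**3 + 3*v**2 + v
  leading term u*v: subtract (-3)·f_1 from -3*u*v - 3*u - 4*v**3 + 3*v**2 + v → -3*u - 4*v**3 + 12*v**2 + v - 9
  leading term u: subtract (6)·h_5 from -3*u - 4*v**3 + 12*v**2 + v - 9 → -4*v**3 + 12*v**2 + v - 9
  leading term v**3: subtract (1/3*v**2)·f_4 from -4*v**3 + 12*v**2 + v - 9 → 8*v**2 + v - 9
  leading term v**2: subtract (-2/3*v)·f_4 from 8*v**2 + v - 9 → 9*v - 9
  leading term v: subtract (-3/4)·f_4 from 9*v - 9 → 0
  remainder 0.

S(f_1,f_4): lcm = u*v. S = u + 3*v**2 - 3.
  leading term u: subtract (-2)·h_5 from u + 3*v**2 - 3 → 3*v**2 - 3
  leading term v**2: subtract (-1/4*v)·f_4 from 3*v**2 - 3 → 3*v - 3
  leading term v: subtract (-1/4)·f_4 from 3*v - 3 → 0
  remainder 0.

S(f_2,f_3): lcm = u**2*v. S = 1/2*u**2 - 4/3*u*v**2 - 3*u*v + 4/3*u + 5*v**3 + 3*v**2 - 8*v.
  leading term u**2: subtract (-1/2)·f_3 from 1/2*u**2 - 4/3*u*v**2 - 3*u*v + 4/3*u + 5*v**3 + 3*v**2 - 8*v → -4/3*u*v**2 - 3*u*v - 1/6*u + 5*v**3 + 11/2*v**2 - 13/2*v - 4
  leading term u*v**2: subtract (-4/3*v)·f_1 from -4/3*u*v**2 - 3*u*v - 1/6*u + 5*v**3 + 11/2*v**2 - 13/2*v - 4 → -3*u*v - 1/6*u + 9*v**3 + 11/2*v**2 - 21/2*v - 4
  leading term u*v: subtract (-3)·f_1 from -3*u*v - 1/6*u + 9*v**3 + 11/2*v**2 - 21/2*v - 4 → -1/6*u + 9*v**3 + 29/2*v**2 - 21/2*v - 13
  leading term u: subtract (1/3)·h_5 from -1/6*u + 9*v**3 + 29/2*v**2 - 21/2*v - 13 → 9*v**3 + 29/2*v**2 - 21/2*v - 13
  leading term v**3: subtract (-3/4*v**2)·f_4 from 9*v**3 + 29/2*v**2 - 21/2*v - 13 → 47/2*v**2 - 21/2*v - 13
  leading term v**2: subtract (-47/24*v)·f_4 from 47/2*v**2 - 21/2*v - 13 → 13*v - 13
  leading term v: subtract (-13/12)·f_4 from 13*v - 13 → 0
  remainder 0.

S(f_2,f_4): lcm = u*v. S = 3/2*u - 4/3*v**2 + 4/3.
  leading term u: subtract (-3)·h_5 from 3/2*u - 4/3*v**2 + 4/3 → -4/3*v**2 + 4/3
  leading term v**2: subtract (1/9*v)·f_4 from -4/3*v**2 + 4/3 → -4/3*v + 4/3
  leading term v: subtract (1/9)·f_4 from -4/3*v + 4/3 → 0
  remainder 0.

S(f_3,f_4): leading monomials are coprime, so the S-polynomial reduces to 0 (Buchberger's first criterion).
S(f_1,h_5): lcm = u*v. S = 3*v**2 - 3.
  leading term v**2: subtract (-1/4*v)·f_4 from 3*v**2 - 3 → 3*v - 3
  leading term v: subtract (-1/4)·f_4 from 3*v - 3 → 0
  remainder 0.

S(f_2,h_5): lcm = u*v. S = 1/2*u - 4/3*v**2 + 4/3.
  leading term u: subtract (-1)·h_5 from 1/2*u - 4/3*v**2 + 4/3 → -4/3*v**2 + 4/3
  leading term v**2: subtract (1/9*v)·f_4 from -4/3*v**2 + 4/3 → -4/3*v + 4/3
  leading term v: subtract (1/9)·f_4 from -4/3*v + 4/3 → 0
  remainder 0.

S(f_3,h_5): lcm = u**2. S = 3*u - 5*v**2 - 3*v + 8.
  leading term u: subtract (-6)·h_5 from 3*u - 5*v**2 - 3*v + 8 → -5*v**2 - 3*v + 8
  leading term v**2: subtract (5/12*v)·f_4 from -5*v**2 - 3*v + 8 → -8*v + 8
  leading term v: subtract (2/3)·f_4 from -8*v + 8 → 0
  remainder 0.

S(f_4,h_5): leading monomials are coprime, so the S-polynomial reduces to 0 (Buchberger's first criterion).
Every S-polynomial of the final basis reduces to 0, so we have a Gröbner basis.
Inter-reduce: drop elements whose leading term is divisible by another's, tail-reduce, and make monic.
Reduced Gröbner basis: {u, v - 1}.
Label its elements g_1 = u, g_2 = v - 1.

Reduce p = 8*u*v + 2*u - 11*v + 11 modulo G:
  leading term u*v: subtract (8*v)·g_1 from 8*u*v + 2*u - 11*v + 11 → 2*u - 11*v + 11
  leading term u: subtract (2)·g_1 from 2*u - 11*v + 11 → -11*v + 11
  leading term v: subtract (-11)·g_2 from -11*v + 11 → 0
  normal form = 0.
Since the normal form is 0, p ∈ I.

8*u*v + 2*u - 11*v + 11 lies in I (it reduces to 0).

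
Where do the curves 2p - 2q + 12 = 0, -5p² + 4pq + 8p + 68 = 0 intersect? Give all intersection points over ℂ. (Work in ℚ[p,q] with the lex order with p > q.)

Compute a lex Gröbner basis by Buchberger's algorithm.
f_1 = 2p - 2q + 12, LT = p.
f_2 = -5p² + 4pq + 8p + 68, LT = p².

S(f_1,f_2): lcm = p². S = -⅕pq + 38/5p + 68/5.
  leading term pq: subtract (-1/10q)·f_1 from -⅕pq + 38/5p + 68/5 → 38/5p - ⅕q² + 6/5q + 68/5
  leading term p: subtract (19/5)·f_1 from 38/5p - ⅕q² + 6/5q + 68/5 → -⅕q² + 44/5q - 32
  leading term q²: no divisor's leading term divides it; move -⅕q² to the remainder.
  leading term q: no divisor's leading term divides it; move 44/5q to the remainder.
  leading term 1: no divisor's leading term divides it; move -32 to the remainder.
  remainder -⅕q² + 44/5q - 32 ≠ 0; add h_3 = -⅕q² + 44/5q - 32 to the basis.

The other S-polynomials (S(f_1,h_3), S(f_2,h_3)) all reduce to 0 modulo the current basis, so we have a Gröbner basis.
Inter-reduce: drop elements whose leading term is divisible by another's, tail-reduce, and make monic.
Reduced Gröbner basis: {p - q + 6, q² - 44q + 160}.

From the last basis element, q² - 44q + 160 = 0, so q takes values in {4, 40}. Each choice, substituted upward through the basis, yields the corresponding point(s) of the solution set.
  q = 4: the earlier basis element becomes p + 2 = 0, giving p = -2 — point (-2, 4).
  q = 40: the earlier basis element becomes p - 34 = 0, giving p = 34 — point (34, 40).
Substituting each solution back into the original system confirms all equations vanish.

{(-2, 4), (34, 40)}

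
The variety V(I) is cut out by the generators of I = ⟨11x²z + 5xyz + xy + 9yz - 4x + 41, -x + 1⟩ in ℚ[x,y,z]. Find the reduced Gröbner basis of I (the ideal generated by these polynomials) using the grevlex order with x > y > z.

G = {yz + 1/14y + 11/14z + 37/14, x - 1}

f_1 = 11x²z + 5xyz + xy + 9yz - 4x + 41, LT = x²z.
f_2 = -x + 1, LT = x.

S(f_1,f_2): lcm = x²z. S = 5/11xyz + 1/11xy + xz + 9/11yz - 4/11x + 41/11.
  leading term xyz: subtract (-5/11yz)·f_2 from 5/11xyz + 1/11xy + xz + 9/11yz - 4/11x + 41/11 → 1/11xy + xz + 14/11yz - 4/11x + 41/11
  leading term xy: subtract (-1/11y)·f_2 from 1/11xy + xz + 14/11yz - 4/11x + 41/11 → xz + 14/11yz - 4/11x + 1/11y + 41/11
  leading term xz: subtract (-z)·f_2 from xz + 14/11yz - 4/11x + 1/11y + 41/11 → 14/11yz - 4/11x + 1/11y + z + 41/11
  leading term yz: no divisor's leading term divides it; move 14/11yz to the remainder.
  leading term x: subtract (4/11)·f_2 from -4/11x + 1/11y + z + 41/11 → 1/11y + z + 37/11
  leading term y: no divisor's leading term divides it; move 1/11y to the remainder.
  leading term z: no divisor's leading term divides it; move z to the remainder.
  leading term 1: no divisor's leading term divides it; move 37/11 to the remainder.
  remainder 14/11yz + 1/11y + z + 37/11 ≠ 0; add g_3 = 14/11yz + 1/11y + z + 37/11 to the basis.

The other S-polynomials (S(f_1,g_3), S(f_2,g_3)) all reduce to 0 modulo the current basis, so we have a Gröbner basis.
Inter-reduce: drop elements whose leading term is divisible by another's, tail-reduce, and make monic.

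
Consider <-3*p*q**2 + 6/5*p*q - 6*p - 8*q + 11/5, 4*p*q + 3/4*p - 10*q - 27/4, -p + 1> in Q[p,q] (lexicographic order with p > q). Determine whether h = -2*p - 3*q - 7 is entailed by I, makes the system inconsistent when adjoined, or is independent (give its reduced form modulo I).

First compute the reduced Gröbner basis of I by Buchberger's algorithm.
f_1 = -3*p*q**2 + 6/5*p*q - 6*p - 8*q + 11/5, LT = p*q**2.
f_2 = 4*p*q + 3/4*p - 10*q - 27/4, LT = p*q.
f_3 = -p + 1, LT = p.

S(f_1,f_2): lcm = p*q**2. S = -47/80*p*q + 2*p + 5/2*q**2 + 209/48*q - 11/15.
  reduce S modulo (f_1, f_2, f_3):
  remainder 5/2*q**2 + 277/96*q + 37/96 ≠ 0; add k_4 = 5/2*q**2 + 277/96*q + 37/96 to the basis.

S(f_1,f_3): lcm = p*q**2. S = -2/5*p*q + 2*p + q**2 + 8/3*q - 11/15.
  reduce S modulo (f_1, f_2, f_3, k_4):
  remainder 41/80*q + 41/80 ≠ 0; add k_5 = 41/80*q + 41/80 to the basis.

The other S-polynomials (S(f_2,f_3), S(f_1,k_4), S(f_2,k_4), S(f_3,k_4), S(f_1,k_5), S(f_2,k_5), S(f_3,k_5), S(k_4,k_5)) all reduce to 0 modulo the current basis, so we have a Gröbner basis.
Inter-reduce: drop elements whose leading term is divisible by another's, tail-reduce, and make monic.
Reduced Gröbner basis: {p - 1, q + 1}.
Label its elements g_1 = p - 1, g_2 = q + 1.

Reduce h = -2*p - 3*q - 7 modulo G:
  leading term p: subtract (-2)·g_1 from -2*p - 3*q - 7 → -3*q - 9
  leading term q: subtract (-3)·g_2 from -3*q - 9 → -6
  leading term 1: no divisor's leading term divides it; move -6 to the remainder.
  normal form = -6.
The normal form is nonzero, so h ∉ I. Since h minus its normal form lies in I, I + (h) = I + (r) where r = -6; decide whether this ideal is the whole ring.
Here r = -6 is a nonzero constant, hence a unit: 1 ∈ I + (h), the Gröbner basis of I + (h) is {1}, and the enlarged system has no common solution — adjoining h is inconsistent.

Adjoining -2*p - 3*q - 7 makes the ideal the whole ring: the system is inconsistent.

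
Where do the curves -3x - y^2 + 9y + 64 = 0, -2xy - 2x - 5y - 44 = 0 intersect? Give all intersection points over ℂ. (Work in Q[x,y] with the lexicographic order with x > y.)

{(4, -4), (9/2 + sqrt(274)/2, 6 - sqrt(274)/2), (9/2 - sqrt(274)/2, 6 + sqrt(274)/2)}

Compute a lex Gröbner basis by Buchberger's algorithm.
f_1 = -3x - y^2 + 9y + 64, LT = x.
f_2 = -2xy - 2x - 5y - 44, LT = xy.

S(f_1,f_2): lcm = xy. S = -x + 1/3y^3 - 3y^2 - 143/6y - 22.
  reduce S modulo (f_1, f_2):
  remainder 1/3y^3 - 8/3y^2 - 161/6y - 130/3 ≠ 0; add h_3 = 1/3y^3 - 8/3y^2 - 161/6y - 130/3 to the basis.

The other S-polynomials (S(f_1,h_3), S(f_2,h_3)) all reduce to 0 modulo the current basis, so we have a Gröbner basis.
Inter-reduce: drop elements whose leading term is divisible by another's, tail-reduce, and make monic.
Reduced Gröbner basis: {x + 1/3y^2 - 3y - 64/3, y^3 - 8y^2 - 161/2y - 130}.

The lex basis is triangular: the last element involves only y. Solving y^3 - 8y^2 - 161/2y - 130 = 0 gives y ∈ {-4, 6 - sqrt(274)/2, 6 + sqrt(274)/2}; substituting each value into the earlier elements determines the remaining variables.
  y = -4: the earlier basis element becomes x - 4 = 0, giving x = 4 — point (4, -4).
  y = 6 - sqrt(274)/2: the earlier basis element becomes x - sqrt(274)/2 - 9/2 = 0, giving x = 9/2 + sqrt(274)/2 — point (9/2 + sqrt(274)/2, 6 - sqrt(274)/2).
  y = 6 + sqrt(274)/2: the earlier basis element becomes x - 9/2 + sqrt(274)/2 = 0, giving x = 9/2 - sqrt(274)/2 — point (9/2 - sqrt(274)/2, 6 + sqrt(274)/2).
Zero-dimensionality of the ideal guarantees finitely many solutions over ℂ.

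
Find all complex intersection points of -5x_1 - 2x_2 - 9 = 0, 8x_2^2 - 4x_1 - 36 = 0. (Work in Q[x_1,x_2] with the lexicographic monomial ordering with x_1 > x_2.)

Compute a lex Gröbner basis by Buchberger's algorithm.
f_1 = -5x_1 - 2x_2 - 9, LT = x_1.
f_2 = -4x_1 + 8x_2^2 - 36, LT = x_1.

S(f_1,f_2): lcm = x_1. S = 2x_2^2 + 2/5x_2 - 36/5.
  leading term x_2^2: no divisor's leading term divides it; move 2x_2^2 to the remainder.
  leading term x_2: no divisor's leading term divides it; move 2/5x_2 to the remainder.
  leading term 1: no divisor's leading term divides it; move -36/5 to the remainder.
  remainder 2x_2^2 + 2/5x_2 - 36/5 ≠ 0; add h_3 = 2x_2^2 + 2/5x_2 - 36/5 to the basis.

S(f_1,h_3): leading monomials are coprime, so the S-polynomial reduces to 0 (Buchberger's first criterion).
S(f_2,h_3): leading monomials are coprime, so the S-polynomial reduces to 0 (Buchberger's first criterion).
Every S-polynomial of the final basis reduces to 0, so we have a Gröbner basis.
Inter-reduce: drop elements whose leading term is divisible by another's, tail-reduce, and make monic.
Reduced Gröbner basis: {x_1 + 2/5x_2 + 9/5, x_2^2 + 1/5x_2 - 18/5}.

From the last basis element, x_2^2 + 1/5x_2 - 18/5 = 0, so x_2 takes values in {-2, 9/5}. Each choice, substituted upward through the basis, yields the corresponding point(s) of the solution set.
  x_2 = -2: the earlier basis element becomes x_1 + 1 = 0, giving x_1 = -1 — point (-1, -2).
  x_2 = 9/5: the earlier basis element becomes x_1 + 63/25 = 0, giving x_1 = -63/25 — point (-63/25, 9/5).
Check: every point annihilates each of the original generators.
Zero-dimensionality of the ideal guarantees finitely many solutions over ℂ.

{(-1, -2), (-63/25, 9/5)}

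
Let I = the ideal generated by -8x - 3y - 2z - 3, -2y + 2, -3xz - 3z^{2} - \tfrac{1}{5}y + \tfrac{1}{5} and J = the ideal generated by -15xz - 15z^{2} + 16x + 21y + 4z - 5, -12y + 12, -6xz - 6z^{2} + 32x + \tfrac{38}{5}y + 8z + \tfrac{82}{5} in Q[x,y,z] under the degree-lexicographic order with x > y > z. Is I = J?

No, the ideals differ.

Equality of ideals is decidable: compute both reduced Gröbner bases (unique for the ordering) and check whether they agree.
Buchberger on the first generating set:
f_1 = -8x - 3y - 2z - 3, LT = x.
f_2 = -2y + 2, LT = y.
f_3 = -3xz - 3z^{2} - \tfrac{1}{5}y + \tfrac{1}{5}, LT = xz.

S(f_1,f_3): lcm = xz. S = \tfrac{3}{8}yz - \tfrac{3}{4}z^{2} - \tfrac{1}{15}y + \tfrac{3}{8}z + \tfrac{1}{15}.
  leading term yz: subtract (-\tfrac{3}{16}z)·f_2 from \tfrac{3}{8}yz - \tfrac{3}{4}z^{2} - \tfrac{1}{15}y + \tfrac{3}{8}z + \tfrac{1}{15} → -\tfrac{3}{4}z^{2} - \tfrac{1}{15}y + \tfrac{3}{4}z + \tfrac{1}{15}
  leading term z^{2}: no divisor's leading term divides it; move -\tfrac{3}{4}z^{2} to the remainder.
  leading term y: subtract (\tfrac{1}{30})·f_2 from -\tfrac{1}{15}y + \tfrac{3}{4}z + \tfrac{1}{15} → \tfrac{3}{4}z
  leading term z: no divisor's leading term divides it; move \tfrac{3}{4}z to the remainder.
  remainder -\tfrac{3}{4}z^{2} + \tfrac{3}{4}z ≠ 0; add g_4 = -\tfrac{3}{4}z^{2} + \tfrac{3}{4}z to the basis.

The other S-polynomials (S(f_1,f_2), S(f_2,f_3), S(f_1,g_4), S(f_2,g_4), S(f_3,g_4)) all reduce to 0 modulo the current basis, so we have a Gröbner basis.
Inter-reduce: drop elements whose leading term is divisible by another's, tail-reduce, and make monic.
Reduced Gröbner basis: {z^{2} - z, x + \tfrac{1}{4}z + \tfrac{3}{4}, y - 1}.

Buchberger on the second generating set:
h_1 = -15xz - 15z^{2} + 16x + 21y + 4z - 5, LT = xz.
h_2 = -12y + 12, LT = y.
h_3 = -6xz - 6z^{2} + 32x + \tfrac{38}{5}y + 8z + \tfrac{82}{5}, LT = xz.

S(h_1,h_3): lcm = xz. S = \tfrac{64}{15}x - \tfrac{2}{15}y + \tfrac{16}{15}z + \tfrac{46}{15}.
  leading term x: no divisor's leading term divides it; move \tfrac{64}{15}x to the remainder.
  leading term y: subtract (\tfrac{1}{90})·h_2 from -\tfrac{2}{15}y + \tfrac{16}{15}z + \tfrac{46}{15} → \tfrac{16}{15}z + \tfrac{44}{15}
  leading term z: no divisor's leading term divides it; move \tfrac{16}{15}z to the remainder.
  leading term 1: no divisor's leading term divides it; move \tfrac{44}{15} to the remainder.
  remainder \tfrac{64}{15}x + \tfrac{16}{15}z + \tfrac{44}{15} ≠ 0; add k_4 = \tfrac{64}{15}x + \tfrac{16}{15}z + \tfrac{44}{15} to the basis.

S(h_1,k_4): lcm = xz. S = \tfrac{3}{4}z^{2} - \tfrac{16}{15}x - \tfrac{7}{5}y - \tfrac{229}{240}z + \tfrac{1}{3}.
  leading term z^{2}: no divisor's leading term divides it; move \tfrac{3}{4}z^{2} to the remainder.
  leading term x: subtract (-\tfrac{1}{4})·k_4 from -\tfrac{16}{15}x - \tfrac{7}{5}y - \tfrac{229}{240}z + \tfrac{1}{3} → -\tfrac{7}{5}y - \tfrac{11}{16}z + \tfrac{16}{15}
  leading term y: subtract (\tfrac{7}{60})·h_2 from -\tfrac{7}{5}y - \tfrac{11}{16}z + \tfrac{16}{15} → -\tfrac{11}{16}z - \tfrac{1}{3}
  leading term z: no divisor's leading term divides it; move -\tfrac{11}{16}z to the remainder.
  leading term 1: no divisor's leading term divides it; move -\tfrac{1}{3} to the remainder.
  remainder \tfrac{3}{4}z^{2} - \tfrac{11}{16}z - \tfrac{1}{3} ≠ 0; add k_5 = \tfrac{3}{4}z^{2} - \tfrac{11}{16}z - \tfrac{1}{3} to the basis.

The other S-polynomials (S(h_1,h_2), S(h_2,h_3), S(h_2,k_4), S(h_3,k_4), S(h_1,k_5), S(h_2,k_5), S(h_3,k_5), S(k_4,k_5)) all reduce to 0 modulo the current basis, so we have a Gröbner basis.
Inter-reduce: drop elements whose leading term is divisible by another's, tail-reduce, and make monic.
Reduced Gröbner basis: {z^{2} - \tfrac{11}{12}z - \tfrac{4}{9}, x + \tfrac{1}{4}z + \tfrac{11}{16}, y - 1}.

The bases are distinct; the ideals are different.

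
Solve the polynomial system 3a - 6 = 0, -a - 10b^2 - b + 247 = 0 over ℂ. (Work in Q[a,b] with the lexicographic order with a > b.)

Compute a lex Gröbner basis by Buchberger's algorithm.
f_1 = 3a - 6, LT = a.
f_2 = -a - 10b^2 - b + 247, LT = a.

S(f_1,f_2): lcm = a. S = -10b^2 - b + 245.
  leading term b^2: no divisor's leading term divides it; move -10b^2 to the remainder.
  leading term b: no divisor's leading term divides it; move -b to the remainder.
  leading term 1: no divisor's leading term divides it; move 245 to the remainder.
  remainder -10b^2 - b + 245 ≠ 0; add h_3 = -10b^2 - b + 245 to the basis.

The other S-polynomials (S(f_1,h_3), S(f_2,h_3)) all reduce to 0 modulo the current basis, so we have a Gröbner basis.
Inter-reduce: drop elements whose leading term is divisible by another's, tail-reduce, and make monic.
Reduced Gröbner basis: {a - 2, b^2 + 1/10b - 49/2}.

Since the basis is lex-ordered, b^2 + 1/10b - 49/2 is univariate in b. Its roots are {-5, 49/10}. Back-substituting each root into the other basis elements fixes the other coordinates.
  b = -5: the earlier basis element becomes a - 2 = 0, giving a = 2 — point (2, -5).
  b = 49/10: the earlier basis element becomes a - 2 = 0, giving a = 2 — point (2, 49/10).

{(2, -5), (2, 49/10)}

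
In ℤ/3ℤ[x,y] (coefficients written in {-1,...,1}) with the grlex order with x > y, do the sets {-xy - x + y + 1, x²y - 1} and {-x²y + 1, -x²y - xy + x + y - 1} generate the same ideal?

Two ideals are equal iff their reduced Gröbner bases coincide (the reduced basis is unique for a fixed ordering).
Buchberger on the first generating set:
f_1 = -xy - x + y + 1, LT = xy.
f_2 = x²y - 1, LT = x²y.

S(f_1,f_2): lcm = x²y. S = x² - xy - x + 1.
  reduce S modulo (f_1, f_2):
  remainder x² - y ≠ 0; add g_3 = x² - y to the basis.

S(f_1,g_3): lcm = x²y. S = x² - xy + y² - x.
  reduce S modulo (f_1, f_2, g_3):
  remainder y² - 1 ≠ 0; add g_4 = y² - 1 to the basis.

The other S-polynomials (S(f_2,g_3), S(f_1,g_4), S(f_2,g_4), S(g_3,g_4)) all reduce to 0 modulo the current basis, so we have a Gröbner basis.
Inter-reduce: drop elements whose leading term is divisible by another's, tail-reduce, and make monic.
Reduced Gröbner basis: {x² - y, xy + x - y - 1, y² - 1}.

Buchberger on the second generating set:
h_1 = -x²y + 1, LT = x²y.
h_2 = -x²y - xy + x + y - 1, LT = x²y.

S(h_1,h_2): lcm = x²y. S = -xy + x + y + 1.
  reduce S modulo (h_1, h_2):
  remainder -xy + x + y + 1 ≠ 0; add k_3 = -xy + x + y + 1 to the basis.

S(h_1,k_3): lcm = x²y. S = x² + xy + x - 1.
  reduce S modulo (h_1, h_2, k_3):
  remainder x² - x + y ≠ 0; add k_4 = x² - x + y to the basis.

S(h_1,k_4): lcm = x²y. S = xy - y² - 1.
  reduce S modulo (h_1, h_2, k_3, k_4):
  remainder -y² + x + y ≠ 0; add k_5 = -y² + x + y to the basis.

The other S-polynomials (S(h_2,k_3), S(h_2,k_4), S(k_3,k_4), S(h_1,k_5), S(h_2,k_5), S(k_3,k_5), S(k_4,k_5)) all reduce to 0 modulo the current basis, so we have a Gröbner basis.
Inter-reduce: drop elements whose leading term is divisible by another's, tail-reduce, and make monic.
Reduced Gröbner basis: {x² - x + y, xy - x - y - 1, y² - x - y}.

These differ, so the ideals are not equal.

No, the ideals differ.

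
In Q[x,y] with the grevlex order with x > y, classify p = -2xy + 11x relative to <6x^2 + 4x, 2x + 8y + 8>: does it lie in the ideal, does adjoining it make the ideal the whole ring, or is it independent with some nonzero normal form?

-2xy + 11x is independent of I; its normal form modulo I is -152/3y - 152/3.

First compute the reduced Gröbner basis of I by Buchberger's algorithm.
f_1 = 6x^2 + 4x, LT = x^2.
f_2 = 2x + 8y + 8, LT = x.

S(f_1,f_2): lcm = x^2. S = -4xy - 10/3x.
  leading term xy: subtract (-2y)·f_2 from -4xy - 10/3x → 16y^2 - 10/3x + 16y
  leading term y^2: no divisor's leading term divides it; move 16y^2 to the remainder.
  leading term x: subtract (-5/3)·f_2 from -10/3x + 16y → 88/3y + 40/3
  leading term y: no divisor's leading term divides it; move 88/3y to the remainder.
  leading term 1: no divisor's leading term divides it; move 40/3 to the remainder.
  remainder 16y^2 + 88/3y + 40/3 ≠ 0; add h_3 = 16y^2 + 88/3y + 40/3 to the basis.

S(f_1,h_3): leading monomials are coprime, so the S-polynomial reduces to 0 (Buchberger's first criterion).
S(f_2,h_3): leading monomials are coprime, so the S-polynomial reduces to 0 (Buchberger's first criterion).
Every S-polynomial of the final basis reduces to 0, so we have a Gröbner basis.
Inter-reduce: drop elements whose leading term is divisible by another's, tail-reduce, and make monic.
Reduced Gröbner basis: {y^2 + 11/6y + 5/6, x + 4y + 4}.
Label its elements g_1 = y^2 + 11/6y + 5/6, g_2 = x + 4y + 4.

Reduce p = -2xy + 11x modulo G:
  leading term xy: subtract (-2y)·g_2 from -2xy + 11x → 8y^2 + 11x + 8y
  leading term y^2: subtract (8)·g_1 from 8y^2 + 11x + 8y → 11x - 20/3y - 20/3
  leading term x: subtract (11)·g_2 from 11x - 20/3y - 20/3 → -152/3y - 152/3
  leading term y: no divisor's leading term divides it; move -152/3y to the remainder.
  leading term 1: no divisor's leading term divides it; move -152/3 to the remainder.
  normal form = -152/3y - 152/3.
The normal form is nonzero, so p ∉ I. Since p minus its normal form lies in I, I + (p) = I + (r) where r = -152/3y - 152/3; decide whether this ideal is the whole ring.
Run Buchberger on G together with r (pairs among the g_i already reduce to 0 since G is a Gröbner basis):
g_1 = y^2 + 11/6y + 5/6, LT = y^2.
g_2 = x + 4y + 4, LT = x.
r = -152/3y - 152/3, LT = y.

S(g_1,g_2): leading monomials are coprime, so the S-polynomial reduces to 0 (Buchberger's first criterion).
S(g_1,r): lcm = y^2. S = 5/6y + 5/6.
  leading term y: subtract (-5/304)·r from 5/6y + 5/6 → 0
  remainder 0.

S(g_2,r): leading monomials are coprime, so the S-polynomial reduces to 0 (Buchberger's first criterion).
Every S-polynomial of the final basis reduces to 0, so we have a Gröbner basis.
Inter-reduce: drop elements whose leading term is divisible by another's, tail-reduce, and make monic.
Reduced Gröbner basis: {x, y + 1}.
The reduced Gröbner basis of I + (p) is {x, y + 1} ≠ {1}, a proper ideal, so the enlarged system stays consistent: p is independent of I, with normal form -152/3y - 152/3.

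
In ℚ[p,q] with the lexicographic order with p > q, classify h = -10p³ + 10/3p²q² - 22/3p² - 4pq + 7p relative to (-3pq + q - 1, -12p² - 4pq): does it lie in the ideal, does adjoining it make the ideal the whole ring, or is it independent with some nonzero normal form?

-10p³ + 10/3p²q² - 22/3p² - 4pq + 7p is independent of I; its normal form modulo I is 7/3q² - 8/9q - 13/9.

First compute the reduced Gröbner basis of I by Buchberger's algorithm.
f_1 = -3pq + q - 1, LT = pq.
f_2 = -12p² - 4pq, LT = p².

S(f_1,f_2): lcm = p²q. S = -⅓pq² - ⅓pq + ⅓p.
  reduce S modulo (f_1, f_2):
  remainder ⅓p - 1/9q² + 1/9 ≠ 0; add k_3 = ⅓p - 1/9q² + 1/9 to the basis.

S(f_1,k_3): lcm = pq. S = ⅓q³ - ⅔q + ⅓.
  reduce S modulo (f_1, f_2, k_3):
  remainder ⅓q³ - ⅔q + ⅓ ≠ 0; add k_4 = ⅓q³ - ⅔q + ⅓ to the basis.

The other S-polynomials (S(f_2,k_3), S(f_1,k_4), S(f_2,k_4), S(k_3,k_4)) all reduce to 0 modulo the current basis, so we have a Gröbner basis.
Inter-reduce: drop elements whose leading term is divisible by another's, tail-reduce, and make monic.
Reduced Gröbner basis: {p - ⅓q² + ⅓, q³ - 2q + 1}.
Label its elements g_1 = p - ⅓q² + ⅓, g_2 = q³ - 2q + 1.

Reduce h = -10p³ + 10/3p²q² - 22/3p² - 4pq + 7p modulo G:
  leading term p³: subtract (-10p²)·g_1 from -10p³ + 10/3p²q² - 22/3p² - 4pq + 7p → -4p² - 4pq + 7p
  leading term p²: subtract (-4p)·g_1 from -4p² - 4pq + 7p → -4/3pq² - 4pq + 25/3p
  leading term pq²: subtract (-4/3q²)·g_1 from -4/3pq² - 4pq + 25/3p → -4pq + 25/3p - 4/9q⁴ + 4/9q²
  leading term pq: subtract (-4q)·g_1 from -4pq + 25/3p - 4/9q⁴ + 4/9q² → 25/3p - 4/9q⁴ - 4/3q³ + 4/9q² + 4/3q
  leading term p: subtract (25/3)·g_1 from 25/3p - 4/9q⁴ - 4/3q³ + 4/9q² + 4/3q → -4/9q⁴ - 4/3q³ + 29/9q² + 4/3q - 25/9
  leading term q⁴: subtract (-4/9q)·g_2 from -4/9q⁴ - 4/3q³ + 29/9q² + 4/3q - 25/9 → -4/3q³ + 7/3q² + 16/9q - 25/9
  leading term q³: subtract (-4/3)·g_2 from -4/3q³ + 7/3q² + 16/9q - 25/9 → 7/3q² - 8/9q - 13/9
  leading term q²: no divisor's leading term divides it; move 7/3q² to the remainder.
  leading term q: no divisor's leading term divides it; move -8/9q to the remainder.
  leading term 1: no divisor's leading term divides it; move -13/9 to the remainder.
  normal form = 7/3q² - 8/9q - 13/9.
The normal form is nonzero, so h ∉ I. Since h minus its normal form lies in I, I + (h) = I + (r) where r = 7/3q² - 8/9q - 13/9; decide whether this ideal is the whole ring.
Run Buchberger on G together with r (pairs among the g_i already reduce to 0 since G is a Gröbner basis):
g_1 = p - ⅓q² + ⅓, LT = p.
g_2 = q³ - 2q + 1, LT = q³.
r = 7/3q² - 8/9q - 13/9, LT = q².

S(g_2,r): lcm = q³. S = 8/21q² - 29/21q + 1.
  reduce S modulo (g_1, g_2, r):
  remainder -545/441q + 545/441 ≠ 0; add m_4 = -545/441q + 545/441 to the basis.

The other S-polynomials (S(g_1,g_2), S(g_1,r), S(g_1,m_4), S(g_2,m_4), S(r,m_4)) all reduce to 0 modulo the current basis, so we have a Gröbner basis.
Inter-reduce: drop elements whose leading term is divisible by another's, tail-reduce, and make monic.
Reduced Gröbner basis: {p, q - 1}.
The reduced Gröbner basis of I + (h) is {p, q - 1} ≠ {1}, a proper ideal, so the enlarged system stays consistent: h is independent of I, with normal form 7/3q² - 8/9q - 13/9.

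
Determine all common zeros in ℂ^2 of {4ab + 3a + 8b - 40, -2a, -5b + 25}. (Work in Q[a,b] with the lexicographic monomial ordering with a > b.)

Compute a lex Gröbner basis by Buchberger's algorithm.
f_1 = 4ab + 3a + 8b - 40, LT = ab.
f_2 = -2a, LT = a.
f_3 = -5b + 25, LT = b.

The S-polynomials (S(f_1,f_2), S(f_1,f_3), S(f_2,f_3)) all reduce to 0 modulo the current basis, so we have a Gröbner basis.
Inter-reduce: drop elements whose leading term is divisible by another's, tail-reduce, and make monic.
Reduced Gröbner basis: {a, b - 5}.

A lex Gröbner basis eliminates variables successively. Here b - 5 depends only on b, with roots {5}; lifting each root through the earlier basis elements recovers the full solutions.
  b = 5: the earlier basis element becomes a = 0, giving a = 0 — point (0, 5).

{(0, 5)}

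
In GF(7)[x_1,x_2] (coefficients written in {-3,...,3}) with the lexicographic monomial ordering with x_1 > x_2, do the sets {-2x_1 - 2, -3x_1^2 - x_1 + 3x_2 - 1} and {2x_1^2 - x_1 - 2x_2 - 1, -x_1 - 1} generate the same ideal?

Yes, the ideals are equal.

Two ideals are equal iff their reduced Gröbner bases coincide (the reduced basis is unique for a fixed ordering).
Buchberger on the first generating set:
f_1 = -2x_1 - 2, LT = x_1.
f_2 = -3x_1^2 - x_1 + 3x_2 - 1, LT = x_1^2.

S(f_1,f_2): lcm = x_1^2. S = 3x_1 + x_2 + 2.
  leading term x_1: subtract (2)·f_1 from 3x_1 + x_2 + 2 → x_2 - 1
  leading term x_2: no divisor's leading term divides it; move x_2 to the remainder.
  leading term 1: no divisor's leading term divides it; move -1 to the remainder.
  remainder x_2 - 1 ≠ 0; add g_3 = x_2 - 1 to the basis.

The other S-polynomials (S(f_1,g_3), S(f_2,g_3)) all reduce to 0 modulo the current basis, so we have a Gröbner basis.
Inter-reduce: drop elements whose leading term is divisible by another's, tail-reduce, and make monic.
Reduced Gröbner basis: {x_1 + 1, x_2 - 1}.

Buchberger on the second generating set:
h_1 = 2x_1^2 - x_1 - 2x_2 - 1, LT = x_1^2.
h_2 = -x_1 - 1, LT = x_1.

S(h_1,h_2): lcm = x_1^2. S = 2x_1 - x_2 + 3.
  leading term x_1: subtract (-2)·h_2 from 2x_1 - x_2 + 3 → -x_2 + 1
  leading term x_2: no divisor's leading term divides it; move -x_2 to the remainder.
  leading term 1: no divisor's leading term divides it; move 1 to the remainder.
  remainder -x_2 + 1 ≠ 0; add k_3 = -x_2 + 1 to the basis.

The other S-polynomials (S(h_1,k_3), S(h_2,k_3)) all reduce to 0 modulo the current basis, so we have a Gröbner basis.
Inter-reduce: drop elements whose leading term is divisible by another's, tail-reduce, and make monic.
Reduced Gröbner basis: {x_1 + 1, x_2 - 1}.

The two bases agree; hence the ideals are identical.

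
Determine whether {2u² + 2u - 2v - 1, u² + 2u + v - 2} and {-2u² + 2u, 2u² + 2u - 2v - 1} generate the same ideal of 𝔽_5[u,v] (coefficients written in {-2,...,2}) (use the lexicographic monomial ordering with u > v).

Yes, the ideals are equal.

Since reduced Gröbner bases are canonical representatives of ideals under a given ordering, it suffices to compute and compare them.
Buchberger on the first generating set:
f_1 = 2u² + 2u - 2v - 1, LT = u².
f_2 = u² + 2u + v - 2, LT = u².

S(f_1,f_2): lcm = u². S = -u - 2v - 1.
  reduce S modulo (f_1, f_2):
  remainder -u - 2v - 1 ≠ 0; add g_3 = -u - 2v - 1 to the basis.

S(f_1,g_3): lcm = u². S = -2uv - v + 2.
  reduce S modulo (f_1, f_2, g_3):
  remainder -v² + v + 2 ≠ 0; add g_4 = -v² + v + 2 to the basis.

The other S-polynomials (S(f_2,g_3), S(f_1,g_4), S(f_2,g_4), S(g_3,g_4)) all reduce to 0 modulo the current basis, so we have a Gröbner basis.
Inter-reduce: drop elements whose leading term is divisible by another's, tail-reduce, and make monic.
Reduced Gröbner basis: {u + 2v + 1, v² - v - 2}.

Buchberger on the second generating set:
h_1 = -2u² + 2u, LT = u².
h_2 = 2u² + 2u - 2v - 1, LT = u².

S(h_1,h_2): lcm = u². S = -2u + v - 2.
  reduce S modulo (h_1, h_2):
  remainder -2u + v - 2 ≠ 0; add k_3 = -2u + v - 2 to the basis.

S(h_1,k_3): lcm = u². S = -2uv - 2u.
  reduce S modulo (h_1, h_2, k_3):
  remainder -v² + v + 2 ≠ 0; add k_4 = -v² + v + 2 to the basis.

The other S-polynomials (S(h_2,k_3), S(h_1,k_4), S(h_2,k_4), S(k_3,k_4)) all reduce to 0 modulo the current basis, so we have a Gröbner basis.
Inter-reduce: drop elements whose leading term is divisible by another's, tail-reduce, and make monic.
Reduced Gröbner basis: {u + 2v + 1, v² - v - 2}.

The two bases agree; hence the ideals are identical.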